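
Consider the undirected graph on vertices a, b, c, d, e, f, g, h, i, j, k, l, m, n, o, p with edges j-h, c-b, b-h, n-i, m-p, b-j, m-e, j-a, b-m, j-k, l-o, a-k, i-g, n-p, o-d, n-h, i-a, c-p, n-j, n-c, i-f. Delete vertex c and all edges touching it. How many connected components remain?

2

With c gone, the remaining components are: {d, l, o}; {a, b, e, f, g, h, i, j, k, m, n, p}.
That is 2 components.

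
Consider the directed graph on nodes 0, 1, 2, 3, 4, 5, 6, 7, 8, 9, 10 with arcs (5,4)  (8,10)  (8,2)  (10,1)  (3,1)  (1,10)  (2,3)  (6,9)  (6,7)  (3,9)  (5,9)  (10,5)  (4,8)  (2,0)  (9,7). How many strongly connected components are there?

{1, 2, 3, 4, 5, 8, 10} are all mutually reachable — one SCC of size 7.
{7} is an SCC by itself.
{0} is an SCC by itself.
{6} is an SCC by itself.
{9} is an SCC by itself.
That gives 5 strongly connected components.

5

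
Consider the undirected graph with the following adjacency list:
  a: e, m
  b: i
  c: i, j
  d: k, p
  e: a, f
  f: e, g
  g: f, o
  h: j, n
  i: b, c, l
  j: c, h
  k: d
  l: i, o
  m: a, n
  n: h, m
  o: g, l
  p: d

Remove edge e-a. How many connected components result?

e and a are still connected via e-f-g-o-l-i-c-j-h-n-m-a, so the component count stays at 2.

2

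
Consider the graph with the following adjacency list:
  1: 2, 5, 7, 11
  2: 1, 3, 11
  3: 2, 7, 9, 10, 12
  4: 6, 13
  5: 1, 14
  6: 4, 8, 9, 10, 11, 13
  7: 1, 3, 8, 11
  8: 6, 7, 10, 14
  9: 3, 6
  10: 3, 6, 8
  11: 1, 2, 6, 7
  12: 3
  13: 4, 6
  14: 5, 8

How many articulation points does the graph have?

Removing 3 increases the component count from 1 to 2, so 3 is a cut vertex.
Removing 6 increases the component count from 1 to 2, so 6 is a cut vertex.
By contrast removing 13 leaves 1 component; it is not a cut vertex. No other vertex is a cut vertex either.

2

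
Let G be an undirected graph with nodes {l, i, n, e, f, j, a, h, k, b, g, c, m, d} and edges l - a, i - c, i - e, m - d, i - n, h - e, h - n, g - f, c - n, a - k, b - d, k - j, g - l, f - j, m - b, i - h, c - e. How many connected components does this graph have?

3

Starting from b we can reach b, d, m. That is one component of size 3.
Starting from c we can reach c, e, h, i, n. That is one component of size 5.
Starting from a we can reach a, f, g, j, k, l. That is one component of size 6.
Total: 3 components.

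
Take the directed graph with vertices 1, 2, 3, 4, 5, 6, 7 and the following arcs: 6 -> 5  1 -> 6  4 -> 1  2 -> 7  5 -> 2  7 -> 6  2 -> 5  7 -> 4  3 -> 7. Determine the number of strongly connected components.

{1, 2, 4, 5, 6, 7} are all mutually reachable — one SCC of size 6.
{3} is an SCC by itself.
That gives 2 strongly connected components.

2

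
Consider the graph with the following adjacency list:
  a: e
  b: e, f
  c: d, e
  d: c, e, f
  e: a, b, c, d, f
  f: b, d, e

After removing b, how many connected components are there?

1

With b gone, the remaining components are: {a, c, d, e, f}.
That is 1 component.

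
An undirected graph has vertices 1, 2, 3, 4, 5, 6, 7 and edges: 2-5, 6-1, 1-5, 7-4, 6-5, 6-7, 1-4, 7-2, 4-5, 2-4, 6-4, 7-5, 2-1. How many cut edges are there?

0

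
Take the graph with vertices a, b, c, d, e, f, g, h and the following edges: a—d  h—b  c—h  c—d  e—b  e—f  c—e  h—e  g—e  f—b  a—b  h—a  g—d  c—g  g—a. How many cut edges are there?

0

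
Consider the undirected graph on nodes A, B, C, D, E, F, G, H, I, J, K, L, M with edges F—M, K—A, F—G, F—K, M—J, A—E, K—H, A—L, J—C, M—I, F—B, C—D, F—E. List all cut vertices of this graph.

A, C, F, J, K, M

Removing A increases the component count from 1 to 2, so A is a cut vertex.
Removing C increases the component count from 1 to 2, so C is a cut vertex.
Removing F increases the component count from 1 to 4, so F is a cut vertex.
Likewise J, K, M are cut vertices.
By contrast removing I leaves 1 component; it is not a cut vertex. No other vertex is a cut vertex either.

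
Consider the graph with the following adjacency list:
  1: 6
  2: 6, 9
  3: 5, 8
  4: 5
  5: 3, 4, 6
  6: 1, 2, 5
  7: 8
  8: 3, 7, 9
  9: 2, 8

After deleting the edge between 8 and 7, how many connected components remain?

2

Before removal there is 1 component.
8-7 is a bridge — removing it separates 8's side from 7's side.
After removal: 2 components.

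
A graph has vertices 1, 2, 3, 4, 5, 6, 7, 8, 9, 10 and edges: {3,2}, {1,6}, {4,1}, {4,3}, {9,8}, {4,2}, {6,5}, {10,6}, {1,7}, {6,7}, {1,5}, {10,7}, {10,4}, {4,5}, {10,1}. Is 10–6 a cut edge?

After removing 10–6, the path 10-1-6 still connects them, so the edge is not a bridge.

No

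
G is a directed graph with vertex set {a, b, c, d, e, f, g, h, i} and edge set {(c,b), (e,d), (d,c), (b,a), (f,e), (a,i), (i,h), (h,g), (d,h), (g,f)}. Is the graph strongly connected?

From d we can reach every vertex (a, b, c, d, e, f, g, h, i), and every vertex can reach d (a, b, c, d, e, f, g, h, i). So the whole graph is one strongly connected component.

Yes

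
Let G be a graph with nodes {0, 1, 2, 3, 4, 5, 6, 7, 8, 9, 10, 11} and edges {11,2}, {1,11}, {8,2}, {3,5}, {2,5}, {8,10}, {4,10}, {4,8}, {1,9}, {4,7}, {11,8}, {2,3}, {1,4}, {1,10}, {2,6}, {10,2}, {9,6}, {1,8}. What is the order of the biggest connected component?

11

0 is isolated — a component by itself.
Starting from 1 we can reach 1, 2, 3, 4, 5, 6, 7, 8, 9, 10, 11. That is one component of size 11.
The largest has 11 vertices.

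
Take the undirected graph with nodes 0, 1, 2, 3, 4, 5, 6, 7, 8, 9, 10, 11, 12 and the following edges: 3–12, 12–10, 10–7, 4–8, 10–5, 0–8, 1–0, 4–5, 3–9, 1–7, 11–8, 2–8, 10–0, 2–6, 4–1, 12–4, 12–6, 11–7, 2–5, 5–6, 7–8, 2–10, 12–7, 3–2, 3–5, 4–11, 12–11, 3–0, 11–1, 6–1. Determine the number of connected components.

1

Starting from 0 we can reach 0, 1, 2, 3, 4, 5, 6, 7, 8, 9, 10, 11, 12. That is one component of size 13.
Total: 1 component.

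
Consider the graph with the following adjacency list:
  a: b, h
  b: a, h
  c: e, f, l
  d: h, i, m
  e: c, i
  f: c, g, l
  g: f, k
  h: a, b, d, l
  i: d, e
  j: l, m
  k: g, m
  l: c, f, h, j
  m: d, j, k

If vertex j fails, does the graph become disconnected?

No

Deleting j leaves 1 component (was 1) (its neighbors l, m remain connected to each other), so j is not a cut vertex.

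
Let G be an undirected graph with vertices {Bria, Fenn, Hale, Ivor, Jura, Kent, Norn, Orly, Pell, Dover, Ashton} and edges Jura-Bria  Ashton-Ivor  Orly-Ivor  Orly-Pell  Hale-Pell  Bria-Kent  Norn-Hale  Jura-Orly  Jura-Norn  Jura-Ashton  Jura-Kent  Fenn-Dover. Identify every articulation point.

Removing Jura increases the component count from 2 to 3, so Jura is a cut vertex.
By contrast removing Kent leaves 2 components; it is not a cut vertex. No other vertex is a cut vertex either.

Jura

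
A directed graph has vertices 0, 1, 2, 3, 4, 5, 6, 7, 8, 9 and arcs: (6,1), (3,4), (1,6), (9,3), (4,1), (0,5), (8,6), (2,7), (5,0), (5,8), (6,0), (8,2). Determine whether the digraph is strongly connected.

There is no directed path from 2 to 9, so the graph is not strongly connected.

No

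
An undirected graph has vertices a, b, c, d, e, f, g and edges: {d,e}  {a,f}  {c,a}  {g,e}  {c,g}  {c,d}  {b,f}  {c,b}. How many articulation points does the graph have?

1

Removing c increases the component count from 1 to 2, so c is a cut vertex.
By contrast removing b leaves 1 component; it is not a cut vertex. No other vertex is a cut vertex either.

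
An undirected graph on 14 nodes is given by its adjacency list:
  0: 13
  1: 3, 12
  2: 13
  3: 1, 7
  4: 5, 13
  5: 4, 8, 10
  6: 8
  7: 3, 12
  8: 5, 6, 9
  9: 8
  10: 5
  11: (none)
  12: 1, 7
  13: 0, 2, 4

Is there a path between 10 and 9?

Yes

From 10 we can reach 0, 2, 4, 5, 6, 8, 9, 10, 13, which includes 9.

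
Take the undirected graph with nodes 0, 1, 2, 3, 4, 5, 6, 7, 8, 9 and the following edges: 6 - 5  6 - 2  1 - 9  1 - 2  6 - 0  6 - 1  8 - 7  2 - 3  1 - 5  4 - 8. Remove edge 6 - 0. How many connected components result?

Before removal there are 2 components.
6 - 0 is a bridge — removing it separates 6's side from 0's side.
After removal: 3 components.

3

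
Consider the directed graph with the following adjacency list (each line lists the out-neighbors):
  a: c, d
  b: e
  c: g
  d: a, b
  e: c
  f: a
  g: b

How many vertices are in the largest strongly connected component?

4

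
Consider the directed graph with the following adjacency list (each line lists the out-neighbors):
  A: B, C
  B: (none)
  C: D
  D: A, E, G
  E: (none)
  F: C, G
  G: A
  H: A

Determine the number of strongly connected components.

{A, C, D, G} are all mutually reachable — one SCC of size 4.
{E} is an SCC by itself.
{B} is an SCC by itself.
{H} is an SCC by itself.
{F} is an SCC by itself.
That gives 5 strongly connected components.

5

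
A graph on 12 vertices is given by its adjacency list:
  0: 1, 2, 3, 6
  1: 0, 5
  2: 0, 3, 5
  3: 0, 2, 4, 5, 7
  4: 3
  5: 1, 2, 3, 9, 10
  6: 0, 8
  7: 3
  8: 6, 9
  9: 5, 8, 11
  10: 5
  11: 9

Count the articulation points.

3

Removing 3 increases the component count from 1 to 3, so 3 is a cut vertex.
Removing 5 increases the component count from 1 to 2, so 5 is a cut vertex.
Removing 9 increases the component count from 1 to 2, so 9 is a cut vertex.
By contrast removing 11 leaves 1 component; it is not a cut vertex. No other vertex is a cut vertex either.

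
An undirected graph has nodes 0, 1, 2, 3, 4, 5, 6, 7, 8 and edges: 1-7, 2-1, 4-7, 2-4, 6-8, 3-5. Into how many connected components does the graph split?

0 is isolated — a component by itself.
Starting from 6 we can reach 6, 8. That is one component of size 2.
Starting from 3 we can reach 3, 5. That is one component of size 2.
Starting from 1 we can reach 1, 2, 4, 7. That is one component of size 4.
Total: 4 components.

4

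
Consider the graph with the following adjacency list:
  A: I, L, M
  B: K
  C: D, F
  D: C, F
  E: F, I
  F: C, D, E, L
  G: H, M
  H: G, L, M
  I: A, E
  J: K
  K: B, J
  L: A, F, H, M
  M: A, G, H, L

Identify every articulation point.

F, K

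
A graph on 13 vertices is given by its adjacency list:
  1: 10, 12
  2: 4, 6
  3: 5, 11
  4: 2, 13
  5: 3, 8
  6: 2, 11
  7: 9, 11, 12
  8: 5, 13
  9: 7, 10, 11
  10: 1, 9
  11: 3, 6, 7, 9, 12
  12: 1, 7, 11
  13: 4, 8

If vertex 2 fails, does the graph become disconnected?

Deleting 2 leaves 1 component (was 1) (its neighbors 4, 6 remain connected to each other), so 2 is not a cut vertex.

No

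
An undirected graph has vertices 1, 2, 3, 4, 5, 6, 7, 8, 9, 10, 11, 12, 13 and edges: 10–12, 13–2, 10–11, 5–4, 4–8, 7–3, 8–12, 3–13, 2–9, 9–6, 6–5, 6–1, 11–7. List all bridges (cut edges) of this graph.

The edges on the cycle 10-11-7-3-13-2-9-6-5-4-8-12-10 are not bridges since each lies on that cycle.
But removing 1–6 disconnects 1 from 6 — this is a bridge.

1-6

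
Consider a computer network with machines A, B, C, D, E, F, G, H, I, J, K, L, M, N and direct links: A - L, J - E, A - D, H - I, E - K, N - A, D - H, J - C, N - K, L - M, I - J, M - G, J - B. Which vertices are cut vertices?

Removing A increases the component count from 2 to 3, so A is a cut vertex.
Removing J increases the component count from 2 to 4, so J is a cut vertex.
Removing L increases the component count from 2 to 3, so L is a cut vertex.
Likewise M is a cut vertex.
By contrast removing G leaves 2 components; it is not a cut vertex. No other vertex is a cut vertex either.

A, J, L, M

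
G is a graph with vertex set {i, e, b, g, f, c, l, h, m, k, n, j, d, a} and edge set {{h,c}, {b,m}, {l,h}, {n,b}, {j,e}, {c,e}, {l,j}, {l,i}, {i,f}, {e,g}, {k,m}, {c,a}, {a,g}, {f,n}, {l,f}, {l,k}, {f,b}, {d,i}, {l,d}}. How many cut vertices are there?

Removing l increases the component count from 1 to 2, so l is a cut vertex.
By contrast removing b leaves 1 component; it is not a cut vertex. No other vertex is a cut vertex either.

1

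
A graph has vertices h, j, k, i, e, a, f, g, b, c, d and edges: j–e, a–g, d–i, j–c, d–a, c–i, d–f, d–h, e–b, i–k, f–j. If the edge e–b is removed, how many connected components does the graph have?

Before removal there is 1 component.
e–b is a bridge — removing it separates e's side from b's side.
After removal: 2 components.

2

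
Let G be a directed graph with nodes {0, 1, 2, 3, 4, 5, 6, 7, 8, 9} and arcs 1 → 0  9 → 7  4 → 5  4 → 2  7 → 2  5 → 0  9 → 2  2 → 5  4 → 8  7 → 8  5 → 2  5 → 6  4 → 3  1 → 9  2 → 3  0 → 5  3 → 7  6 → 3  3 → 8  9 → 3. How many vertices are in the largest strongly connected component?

{0, 2, 3, 5, 6, 7} are all mutually reachable — one SCC of size 6.
{9} is an SCC by itself.
{8} is an SCC by itself.
{1} is an SCC by itself.
{4} is an SCC by itself.
The largest has 6 vertices.

6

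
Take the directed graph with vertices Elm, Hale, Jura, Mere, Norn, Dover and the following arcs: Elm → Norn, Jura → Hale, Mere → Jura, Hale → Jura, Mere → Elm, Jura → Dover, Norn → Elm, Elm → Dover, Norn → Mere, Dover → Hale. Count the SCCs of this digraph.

2

{Elm, Mere, Norn} are all mutually reachable — one SCC of size 3.
{Hale, Jura, Dover} are all mutually reachable — one SCC of size 3.
That gives 2 strongly connected components.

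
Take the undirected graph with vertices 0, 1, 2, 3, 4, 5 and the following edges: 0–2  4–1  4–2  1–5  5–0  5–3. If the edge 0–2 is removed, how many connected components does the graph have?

0 and 2 are still connected via 0-5-1-4-2, so the component count stays at 1.

1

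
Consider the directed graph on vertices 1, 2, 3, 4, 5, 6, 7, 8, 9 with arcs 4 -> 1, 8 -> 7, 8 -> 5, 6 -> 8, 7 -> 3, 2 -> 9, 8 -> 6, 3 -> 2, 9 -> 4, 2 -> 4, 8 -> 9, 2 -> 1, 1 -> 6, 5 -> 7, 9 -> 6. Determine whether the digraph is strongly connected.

Yes

From 4 we can reach every vertex (1, 2, 3, 4, 5, 6, 7, 8, 9), and every vertex can reach 4 (1, 2, 3, 4, 5, 6, 7, 8, 9). So the whole graph is one strongly connected component.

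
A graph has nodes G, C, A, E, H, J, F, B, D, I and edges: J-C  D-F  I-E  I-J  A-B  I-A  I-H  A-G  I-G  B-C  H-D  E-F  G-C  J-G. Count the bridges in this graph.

0

The edges on the cycle I-A-B-C-G-I are not bridges since each lies on that cycle.
Every edge lies on some cycle, so there are no bridges.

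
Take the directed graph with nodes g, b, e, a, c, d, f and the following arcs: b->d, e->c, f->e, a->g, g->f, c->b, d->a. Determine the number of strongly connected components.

1

{a, b, c, d, e, f, g} are all mutually reachable — one SCC of size 7.
That gives 1 strongly connected component.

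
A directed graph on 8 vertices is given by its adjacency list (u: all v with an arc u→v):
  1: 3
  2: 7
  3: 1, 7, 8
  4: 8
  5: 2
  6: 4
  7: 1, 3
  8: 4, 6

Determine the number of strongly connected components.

4

{4, 6, 8} are all mutually reachable — one SCC of size 3.
{1, 3, 7} are all mutually reachable — one SCC of size 3.
{2} is an SCC by itself.
{5} is an SCC by itself.
That gives 4 strongly connected components.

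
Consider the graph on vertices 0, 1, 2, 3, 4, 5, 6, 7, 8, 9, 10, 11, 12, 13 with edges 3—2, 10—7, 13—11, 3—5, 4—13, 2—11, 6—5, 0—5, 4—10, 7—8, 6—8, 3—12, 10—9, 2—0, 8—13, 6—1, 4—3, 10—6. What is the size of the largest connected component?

Starting from 0 we can reach 0, 1, 2, 3, 4, 5, 6, 7, 8, 9, 10, 11, 12, 13. That is one component of size 14.
The largest has 14 vertices.

14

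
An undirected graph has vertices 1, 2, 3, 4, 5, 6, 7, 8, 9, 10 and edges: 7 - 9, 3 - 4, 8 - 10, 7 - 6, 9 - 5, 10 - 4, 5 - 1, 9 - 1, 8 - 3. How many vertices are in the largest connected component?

2 is isolated — a component by itself.
Starting from 3 we can reach 3, 4, 8, 10. That is one component of size 4.
Starting from 1 we can reach 1, 5, 6, 7, 9. That is one component of size 5.
The largest has 5 vertices.

5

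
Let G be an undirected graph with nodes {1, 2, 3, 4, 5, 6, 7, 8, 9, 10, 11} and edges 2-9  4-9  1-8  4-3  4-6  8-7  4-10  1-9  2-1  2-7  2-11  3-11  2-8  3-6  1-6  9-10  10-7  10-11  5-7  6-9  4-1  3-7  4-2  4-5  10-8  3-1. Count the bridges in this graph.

0

The edges on the cycle 4-2-8-1-4 are not bridges since each lies on that cycle.
Every edge lies on some cycle, so there are no bridges.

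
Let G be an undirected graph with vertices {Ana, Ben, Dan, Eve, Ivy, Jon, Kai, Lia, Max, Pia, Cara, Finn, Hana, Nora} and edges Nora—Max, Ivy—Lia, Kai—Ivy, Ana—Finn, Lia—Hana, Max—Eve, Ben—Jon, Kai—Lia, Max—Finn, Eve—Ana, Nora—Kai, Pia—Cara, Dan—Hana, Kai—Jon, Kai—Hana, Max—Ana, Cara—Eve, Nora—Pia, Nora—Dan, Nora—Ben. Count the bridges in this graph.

0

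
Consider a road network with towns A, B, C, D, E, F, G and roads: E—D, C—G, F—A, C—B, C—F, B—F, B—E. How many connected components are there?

1

Starting from A we can reach A, B, C, D, E, F, G. That is one component of size 7.
Total: 1 component.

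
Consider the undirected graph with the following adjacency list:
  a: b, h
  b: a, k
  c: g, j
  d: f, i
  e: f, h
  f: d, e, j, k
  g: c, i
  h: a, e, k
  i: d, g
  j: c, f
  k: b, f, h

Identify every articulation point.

f

Removing f increases the component count from 1 to 2, so f is a cut vertex.
By contrast removing a leaves 1 component; it is not a cut vertex. No other vertex is a cut vertex either.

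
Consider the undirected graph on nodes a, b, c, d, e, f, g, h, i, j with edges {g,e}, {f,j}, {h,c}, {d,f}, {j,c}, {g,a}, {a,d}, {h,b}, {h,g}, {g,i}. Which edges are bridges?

b-h, e-g, g-i

The edges on the cycle h-g-a-d-f-j-c-h are not bridges since each lies on that cycle.
But removing h—b disconnects h from b; removing i—g disconnects i from g; removing g—e disconnects g from e — these are bridges.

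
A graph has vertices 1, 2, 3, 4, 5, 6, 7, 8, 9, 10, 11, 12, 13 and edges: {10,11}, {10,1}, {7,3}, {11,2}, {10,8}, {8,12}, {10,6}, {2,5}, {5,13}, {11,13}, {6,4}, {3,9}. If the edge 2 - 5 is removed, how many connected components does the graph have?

2 and 5 are still connected via 2-11-13-5, so the component count stays at 2.

2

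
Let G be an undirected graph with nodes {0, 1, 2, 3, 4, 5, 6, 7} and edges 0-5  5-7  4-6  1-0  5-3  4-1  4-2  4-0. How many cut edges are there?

5

The edges on the cycle 4-1-0-4 are not bridges since each lies on that cycle.
But removing 4-6 disconnects 4 from 6; removing 0-5 disconnects 0 from 5; removing 4-2 disconnects 4 from 2; removing 5-3 disconnects 5 from 3 — these are bridges.
In total 5 edges are bridges.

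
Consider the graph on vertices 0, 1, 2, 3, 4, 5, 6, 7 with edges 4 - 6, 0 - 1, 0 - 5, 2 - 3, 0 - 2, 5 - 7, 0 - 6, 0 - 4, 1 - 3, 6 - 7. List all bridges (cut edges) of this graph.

none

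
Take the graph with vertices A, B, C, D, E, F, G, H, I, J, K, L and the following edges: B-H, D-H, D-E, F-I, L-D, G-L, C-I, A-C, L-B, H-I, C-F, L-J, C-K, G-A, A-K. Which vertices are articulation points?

Removing D increases the component count from 1 to 2, so D is a cut vertex.
Removing L increases the component count from 1 to 2, so L is a cut vertex.
By contrast removing F leaves 1 component; it is not a cut vertex. No other vertex is a cut vertex either.

D, L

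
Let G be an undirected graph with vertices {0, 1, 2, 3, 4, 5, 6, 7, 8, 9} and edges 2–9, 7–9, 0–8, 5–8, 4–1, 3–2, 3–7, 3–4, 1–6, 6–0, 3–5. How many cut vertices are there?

1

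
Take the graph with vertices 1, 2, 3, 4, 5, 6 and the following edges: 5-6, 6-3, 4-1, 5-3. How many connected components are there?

2 is isolated — a component by itself.
Starting from 1 we can reach 1, 4. That is one component of size 2.
Starting from 3 we can reach 3, 5, 6. That is one component of size 3.
Total: 3 components.

3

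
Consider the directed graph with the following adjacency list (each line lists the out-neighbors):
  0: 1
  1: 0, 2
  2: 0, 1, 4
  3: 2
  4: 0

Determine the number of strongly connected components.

{0, 1, 2, 4} are all mutually reachable — one SCC of size 4.
{3} is an SCC by itself.
That gives 2 strongly connected components.

2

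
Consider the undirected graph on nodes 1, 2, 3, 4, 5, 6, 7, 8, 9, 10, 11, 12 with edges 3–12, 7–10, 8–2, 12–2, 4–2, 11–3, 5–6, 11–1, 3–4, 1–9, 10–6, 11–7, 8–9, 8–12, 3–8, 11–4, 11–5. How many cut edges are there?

0

The edges on the cycle 11-7-10-6-5-11 are not bridges since each lies on that cycle.
Every edge lies on some cycle, so there are no bridges.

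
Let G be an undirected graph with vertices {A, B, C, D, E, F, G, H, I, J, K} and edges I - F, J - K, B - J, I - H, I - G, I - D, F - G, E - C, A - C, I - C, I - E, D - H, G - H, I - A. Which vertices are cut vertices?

I, J

Removing I increases the component count from 2 to 3, so I is a cut vertex.
Removing J increases the component count from 2 to 3, so J is a cut vertex.
By contrast removing C leaves 2 components; it is not a cut vertex. No other vertex is a cut vertex either.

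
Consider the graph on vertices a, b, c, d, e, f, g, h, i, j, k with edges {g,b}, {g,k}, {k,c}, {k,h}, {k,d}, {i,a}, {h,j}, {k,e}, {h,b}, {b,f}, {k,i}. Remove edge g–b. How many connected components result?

1

g and b are still connected via g-k-h-b, so the component count stays at 1.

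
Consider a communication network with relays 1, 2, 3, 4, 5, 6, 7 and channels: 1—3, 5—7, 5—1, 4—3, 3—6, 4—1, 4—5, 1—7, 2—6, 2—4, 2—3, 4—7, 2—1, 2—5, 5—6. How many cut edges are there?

The edges on the cycle 2-4-5-2 are not bridges since each lies on that cycle.
Every edge lies on some cycle, so there are no bridges.

0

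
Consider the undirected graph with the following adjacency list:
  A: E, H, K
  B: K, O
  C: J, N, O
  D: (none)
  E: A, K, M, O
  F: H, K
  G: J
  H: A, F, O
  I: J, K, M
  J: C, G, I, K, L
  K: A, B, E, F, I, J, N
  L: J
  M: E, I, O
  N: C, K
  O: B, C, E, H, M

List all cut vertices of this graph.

J

Removing J increases the component count from 2 to 4, so J is a cut vertex.
By contrast removing A leaves 2 components; it is not a cut vertex. No other vertex is a cut vertex either.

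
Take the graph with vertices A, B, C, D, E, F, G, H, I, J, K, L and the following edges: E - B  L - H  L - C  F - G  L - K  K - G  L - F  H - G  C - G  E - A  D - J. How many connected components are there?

I is isolated — a component by itself.
Starting from D we can reach D, J. That is one component of size 2.
Starting from A we can reach A, B, E. That is one component of size 3.
Starting from C we can reach C, F, G, H, K, L. That is one component of size 6.
Total: 4 components.

4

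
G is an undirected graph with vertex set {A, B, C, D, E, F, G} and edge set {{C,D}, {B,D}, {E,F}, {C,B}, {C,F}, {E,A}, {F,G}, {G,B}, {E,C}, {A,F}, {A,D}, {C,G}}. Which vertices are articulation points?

none

Removing C, for instance, still leaves 1 component. No single vertex removal increases the component count — the graph has no articulation points.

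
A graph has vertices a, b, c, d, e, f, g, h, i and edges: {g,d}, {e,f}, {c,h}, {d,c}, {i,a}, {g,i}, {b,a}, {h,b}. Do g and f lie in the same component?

The component containing g is {a, b, c, d, g, h, i}, and f is not in it.

No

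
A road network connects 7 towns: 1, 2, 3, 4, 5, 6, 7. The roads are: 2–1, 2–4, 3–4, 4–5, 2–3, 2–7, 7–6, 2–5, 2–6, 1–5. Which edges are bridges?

The edges on the cycle 2-7-6-2 are not bridges since each lies on that cycle.
Every edge lies on some cycle, so there are no bridges.

none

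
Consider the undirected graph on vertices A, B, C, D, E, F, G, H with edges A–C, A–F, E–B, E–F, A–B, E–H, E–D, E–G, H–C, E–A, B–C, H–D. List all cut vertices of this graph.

E

Removing E increases the component count from 1 to 2, so E is a cut vertex.
By contrast removing G leaves 1 component; it is not a cut vertex. No other vertex is a cut vertex either.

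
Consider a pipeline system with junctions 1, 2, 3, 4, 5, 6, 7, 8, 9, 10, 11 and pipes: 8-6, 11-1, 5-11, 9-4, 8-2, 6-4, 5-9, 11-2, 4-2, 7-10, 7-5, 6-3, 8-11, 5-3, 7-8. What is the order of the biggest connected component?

11

Starting from 1 we can reach 1, 2, 3, 4, 5, 6, 7, 8, 9, 10, 11. That is one component of size 11.
The largest has 11 vertices.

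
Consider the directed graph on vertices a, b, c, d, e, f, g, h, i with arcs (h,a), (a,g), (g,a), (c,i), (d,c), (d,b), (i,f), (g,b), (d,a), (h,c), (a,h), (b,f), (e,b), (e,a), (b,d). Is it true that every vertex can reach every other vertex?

No

There is no directed path from a to e, so the graph is not strongly connected.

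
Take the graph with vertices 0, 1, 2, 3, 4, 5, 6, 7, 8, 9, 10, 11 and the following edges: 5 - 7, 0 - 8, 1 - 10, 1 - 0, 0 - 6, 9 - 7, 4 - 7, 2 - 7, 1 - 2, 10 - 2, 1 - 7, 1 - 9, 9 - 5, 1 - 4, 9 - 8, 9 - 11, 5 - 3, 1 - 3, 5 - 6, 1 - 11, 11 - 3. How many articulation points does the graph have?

0

Removing 9, for instance, still leaves 1 component. No single vertex removal increases the component count — the graph has no articulation points.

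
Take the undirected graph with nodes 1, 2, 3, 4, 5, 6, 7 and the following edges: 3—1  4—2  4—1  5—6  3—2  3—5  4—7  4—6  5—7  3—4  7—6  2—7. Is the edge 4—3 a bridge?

After removing 4—3, the path 4-2-3 still connects them, so the edge is not a bridge.

No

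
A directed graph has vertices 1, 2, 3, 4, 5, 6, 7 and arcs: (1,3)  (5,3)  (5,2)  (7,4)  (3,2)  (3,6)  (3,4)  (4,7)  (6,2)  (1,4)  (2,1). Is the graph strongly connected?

There is no directed path from 2 to 5, so the graph is not strongly connected.

No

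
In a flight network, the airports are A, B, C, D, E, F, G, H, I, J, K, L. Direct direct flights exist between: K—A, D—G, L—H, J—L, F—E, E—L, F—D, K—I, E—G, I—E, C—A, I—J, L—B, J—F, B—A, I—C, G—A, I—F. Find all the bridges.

The edges on the cycle I-J-L-B-A-C-I are not bridges since each lies on that cycle.
But removing L—H disconnects L from H — this is a bridge.

H-L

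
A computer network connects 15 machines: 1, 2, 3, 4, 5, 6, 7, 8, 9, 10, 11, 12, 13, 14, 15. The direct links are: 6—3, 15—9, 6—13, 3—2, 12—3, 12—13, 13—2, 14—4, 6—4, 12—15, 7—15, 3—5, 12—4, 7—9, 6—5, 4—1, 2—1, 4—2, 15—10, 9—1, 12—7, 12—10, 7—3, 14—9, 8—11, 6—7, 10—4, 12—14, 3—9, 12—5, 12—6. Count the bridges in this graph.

The edges on the cycle 12-6-7-9-14-12 are not bridges since each lies on that cycle.
But removing 8—11 disconnects 8 from 11 — this is a bridge.

1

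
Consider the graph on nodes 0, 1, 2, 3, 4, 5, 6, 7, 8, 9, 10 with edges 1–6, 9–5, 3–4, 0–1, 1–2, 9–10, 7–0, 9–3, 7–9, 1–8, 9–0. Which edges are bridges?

0-1, 1-2, 1-6, 1-8, 10-9, 3-4, 3-9, 5-9

The edges on the cycle 7-9-0-7 are not bridges since each lies on that cycle.
But removing 1–2 disconnects 1 from 2; removing 9–5 disconnects 9 from 5; removing 0–1 disconnects 0 from 1; removing 3–4 disconnects 3 from 4 — these are bridges.
In total 8 edges are bridges.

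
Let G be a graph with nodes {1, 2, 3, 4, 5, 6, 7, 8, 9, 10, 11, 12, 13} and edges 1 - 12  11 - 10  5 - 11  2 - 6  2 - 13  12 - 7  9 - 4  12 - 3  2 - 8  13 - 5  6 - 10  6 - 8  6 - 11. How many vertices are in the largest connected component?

7

Starting from 4 we can reach 4, 9. That is one component of size 2.
Starting from 1 we can reach 1, 3, 7, 12. That is one component of size 4.
Starting from 2 we can reach 2, 5, 6, 8, 10, 11, 13. That is one component of size 7.
The largest has 7 vertices.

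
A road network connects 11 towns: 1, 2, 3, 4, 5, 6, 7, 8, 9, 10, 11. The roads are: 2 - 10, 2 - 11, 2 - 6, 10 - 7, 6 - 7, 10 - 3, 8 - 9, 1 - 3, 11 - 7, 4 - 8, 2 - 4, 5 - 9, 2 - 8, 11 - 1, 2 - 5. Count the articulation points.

Removing 2 increases the component count from 1 to 2, so 2 is a cut vertex.
By contrast removing 9 leaves 1 component; it is not a cut vertex. No other vertex is a cut vertex either.

1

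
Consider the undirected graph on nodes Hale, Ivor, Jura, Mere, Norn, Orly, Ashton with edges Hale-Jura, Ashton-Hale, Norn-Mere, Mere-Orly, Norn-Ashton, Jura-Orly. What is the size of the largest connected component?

Ivor is isolated — a component by itself.
Starting from Hale we can reach Hale, Jura, Mere, Norn, Orly, Ashton. That is one component of size 6.
The largest has 6 vertices.

6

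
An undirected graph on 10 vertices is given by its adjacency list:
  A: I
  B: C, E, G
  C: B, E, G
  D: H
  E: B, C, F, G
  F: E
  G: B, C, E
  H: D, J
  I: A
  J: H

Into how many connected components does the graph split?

3

Starting from A we can reach A, I. That is one component of size 2.
Starting from D we can reach D, H, J. That is one component of size 3.
Starting from B we can reach B, C, E, F, G. That is one component of size 5.
Total: 3 components.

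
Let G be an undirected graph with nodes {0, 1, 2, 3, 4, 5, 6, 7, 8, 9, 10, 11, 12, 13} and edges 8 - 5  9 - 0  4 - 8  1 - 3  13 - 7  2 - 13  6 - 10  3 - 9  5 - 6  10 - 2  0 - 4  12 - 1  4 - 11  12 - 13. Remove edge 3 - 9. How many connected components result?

1

3 and 9 are still connected via 3-1-12-13-2-10-6-5-8-4-0-9, so the component count stays at 1.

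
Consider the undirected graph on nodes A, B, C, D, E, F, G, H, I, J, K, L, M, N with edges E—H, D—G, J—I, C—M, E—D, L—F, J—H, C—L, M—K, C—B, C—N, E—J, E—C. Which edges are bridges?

The edges on the cycle E-J-H-E are not bridges since each lies on that cycle.
But removing C—B disconnects C from B; removing C—L disconnects C from L; removing E—C disconnects E from C; removing J—I disconnects J from I — these are bridges.
In total 10 edges are bridges.

B-C, C-E, C-L, C-M, C-N, D-E, D-G, F-L, I-J, K-M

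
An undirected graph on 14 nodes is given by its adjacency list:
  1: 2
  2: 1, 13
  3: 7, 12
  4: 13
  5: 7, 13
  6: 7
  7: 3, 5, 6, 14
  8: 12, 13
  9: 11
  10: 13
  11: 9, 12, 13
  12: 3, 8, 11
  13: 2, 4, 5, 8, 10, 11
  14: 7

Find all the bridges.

The edges on the cycle 13-5-7-3-12-8-13 are not bridges since each lies on that cycle.
But removing 2-13 disconnects 2 from 13; removing 13-10 disconnects 13 from 10; removing 11-9 disconnects 11 from 9; removing 13-4 disconnects 13 from 4 — these are bridges.
In total 7 edges are bridges.

1-2, 10-13, 11-9, 13-2, 13-4, 14-7, 6-7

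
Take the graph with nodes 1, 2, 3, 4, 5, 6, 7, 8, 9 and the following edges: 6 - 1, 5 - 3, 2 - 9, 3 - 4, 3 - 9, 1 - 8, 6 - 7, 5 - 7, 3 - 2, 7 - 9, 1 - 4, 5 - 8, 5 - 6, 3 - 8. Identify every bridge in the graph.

The edges on the cycle 5-3-2-9-7-6-5 are not bridges since each lies on that cycle.
Every edge lies on some cycle, so there are no bridges.

none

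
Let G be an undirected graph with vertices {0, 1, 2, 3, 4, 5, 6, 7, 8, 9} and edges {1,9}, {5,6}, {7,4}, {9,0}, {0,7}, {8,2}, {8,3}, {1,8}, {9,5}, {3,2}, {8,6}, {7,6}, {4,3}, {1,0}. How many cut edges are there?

0

The edges on the cycle 1-9-5-6-8-1 are not bridges since each lies on that cycle.
Every edge lies on some cycle, so there are no bridges.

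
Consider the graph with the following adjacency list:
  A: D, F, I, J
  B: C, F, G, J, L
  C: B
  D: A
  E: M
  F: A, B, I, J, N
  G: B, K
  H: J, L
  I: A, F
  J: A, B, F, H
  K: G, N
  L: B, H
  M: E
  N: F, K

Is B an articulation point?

Yes

Deleting B raises the number of components from 2 to 3, so B is a cut vertex.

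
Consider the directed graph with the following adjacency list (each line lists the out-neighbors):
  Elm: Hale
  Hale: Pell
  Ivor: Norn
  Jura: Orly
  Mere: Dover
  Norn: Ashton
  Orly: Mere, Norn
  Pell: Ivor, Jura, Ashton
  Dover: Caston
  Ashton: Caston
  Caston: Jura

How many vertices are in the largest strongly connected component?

{Jura, Mere, Norn, Orly, Dover, Ashton, Caston} are all mutually reachable — one SCC of size 7.
{Hale} is an SCC by itself.
{Ivor} is an SCC by itself.
{Elm} is an SCC by itself.
{Pell} is an SCC by itself.
The largest has 7 vertices.

7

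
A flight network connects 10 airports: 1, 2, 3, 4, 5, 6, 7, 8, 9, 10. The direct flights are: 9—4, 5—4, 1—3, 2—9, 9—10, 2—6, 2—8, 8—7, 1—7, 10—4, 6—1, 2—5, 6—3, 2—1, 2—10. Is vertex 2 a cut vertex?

Deleting 2 raises the number of components from 1 to 2, so 2 is a cut vertex.

Yes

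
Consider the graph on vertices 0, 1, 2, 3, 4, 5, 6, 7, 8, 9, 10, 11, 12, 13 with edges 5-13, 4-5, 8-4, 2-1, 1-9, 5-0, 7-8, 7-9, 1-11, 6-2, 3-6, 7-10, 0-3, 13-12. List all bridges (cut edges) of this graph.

The edges on the cycle 7-8-4-5-0-3-6-2-1-9-7 are not bridges since each lies on that cycle.
But removing 1-11 disconnects 1 from 11; removing 7-10 disconnects 7 from 10; removing 13-5 disconnects 13 from 5; removing 13-12 disconnects 13 from 12 — these are bridges.

1-11, 10-7, 12-13, 13-5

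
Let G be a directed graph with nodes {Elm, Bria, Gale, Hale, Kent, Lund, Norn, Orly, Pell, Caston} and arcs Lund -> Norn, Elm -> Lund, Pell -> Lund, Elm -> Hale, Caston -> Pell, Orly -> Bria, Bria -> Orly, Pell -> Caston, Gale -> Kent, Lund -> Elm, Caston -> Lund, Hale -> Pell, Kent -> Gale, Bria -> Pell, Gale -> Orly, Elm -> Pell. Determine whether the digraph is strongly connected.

No

There is no directed path from Norn to Gale, so the graph is not strongly connected.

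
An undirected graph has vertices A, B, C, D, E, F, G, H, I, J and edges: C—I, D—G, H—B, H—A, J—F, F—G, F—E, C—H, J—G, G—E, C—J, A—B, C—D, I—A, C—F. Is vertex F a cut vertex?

Deleting F leaves 1 component (was 1) (its neighbors C, E, G, J remain connected to each other), so F is not a cut vertex.

No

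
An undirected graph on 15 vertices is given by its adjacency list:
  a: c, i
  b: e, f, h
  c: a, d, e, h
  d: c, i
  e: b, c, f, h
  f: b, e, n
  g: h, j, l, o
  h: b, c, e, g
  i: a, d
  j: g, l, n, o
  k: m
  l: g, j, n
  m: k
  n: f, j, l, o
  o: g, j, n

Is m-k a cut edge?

Yes

Removing m-k leaves no path between m and k: the component count goes from 2 to 3. So it is a bridge.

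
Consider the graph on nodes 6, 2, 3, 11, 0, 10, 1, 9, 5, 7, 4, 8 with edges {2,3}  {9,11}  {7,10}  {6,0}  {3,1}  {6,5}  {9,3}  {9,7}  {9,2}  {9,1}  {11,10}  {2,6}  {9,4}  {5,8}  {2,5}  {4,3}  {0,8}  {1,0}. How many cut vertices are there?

1

Removing 9 increases the component count from 1 to 2, so 9 is a cut vertex.
By contrast removing 6 leaves 1 component; it is not a cut vertex. No other vertex is a cut vertex either.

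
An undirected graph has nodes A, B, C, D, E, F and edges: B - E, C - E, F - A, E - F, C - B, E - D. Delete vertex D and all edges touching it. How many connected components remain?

1

With D gone, the remaining components are: {A, B, C, E, F}.
That is 1 component.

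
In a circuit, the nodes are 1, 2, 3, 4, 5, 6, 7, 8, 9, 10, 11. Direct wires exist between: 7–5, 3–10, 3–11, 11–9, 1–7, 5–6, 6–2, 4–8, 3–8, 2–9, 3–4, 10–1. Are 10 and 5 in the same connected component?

Yes

From 10 we can reach 1, 2, 3, 4, 5, 6, 7, 8, 9, 10, 11, which includes 5.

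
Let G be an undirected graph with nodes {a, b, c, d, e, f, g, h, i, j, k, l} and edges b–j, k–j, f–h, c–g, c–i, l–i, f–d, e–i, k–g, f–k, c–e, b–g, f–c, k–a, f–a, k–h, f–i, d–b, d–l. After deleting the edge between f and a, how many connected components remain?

1

f and a are still connected via f-k-a, so the component count stays at 1.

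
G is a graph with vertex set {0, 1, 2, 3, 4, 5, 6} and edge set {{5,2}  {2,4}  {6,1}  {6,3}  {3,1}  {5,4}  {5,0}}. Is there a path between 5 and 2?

From 5 we can reach 0, 2, 4, 5, which includes 2.

Yes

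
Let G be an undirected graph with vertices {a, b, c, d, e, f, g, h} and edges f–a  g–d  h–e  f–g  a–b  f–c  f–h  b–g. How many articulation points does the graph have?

Removing f increases the component count from 1 to 3, so f is a cut vertex.
Removing g increases the component count from 1 to 2, so g is a cut vertex.
Removing h increases the component count from 1 to 2, so h is a cut vertex.
By contrast removing d leaves 1 component; it is not a cut vertex. No other vertex is a cut vertex either.

3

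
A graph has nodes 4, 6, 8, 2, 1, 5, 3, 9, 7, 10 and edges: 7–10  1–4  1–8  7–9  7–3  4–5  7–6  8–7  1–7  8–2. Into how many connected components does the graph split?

Starting from 1 we can reach 1, 2, 3, 4, 5, 6, 7, 8, 9, 10. That is one component of size 10.
Total: 1 component.

1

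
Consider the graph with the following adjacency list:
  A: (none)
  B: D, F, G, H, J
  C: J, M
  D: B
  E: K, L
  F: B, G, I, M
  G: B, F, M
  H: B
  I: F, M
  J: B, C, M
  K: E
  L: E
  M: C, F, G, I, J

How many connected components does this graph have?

A is isolated — a component by itself.
Starting from E we can reach E, K, L. That is one component of size 3.
Starting from B we can reach B, C, D, F, G, H, I, J, M. That is one component of size 9.
Total: 3 components.

3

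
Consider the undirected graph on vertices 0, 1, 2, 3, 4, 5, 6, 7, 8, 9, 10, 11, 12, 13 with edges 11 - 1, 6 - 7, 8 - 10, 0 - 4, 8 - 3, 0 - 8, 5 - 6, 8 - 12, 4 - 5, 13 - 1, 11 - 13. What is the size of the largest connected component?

2 is isolated — a component by itself.
9 is isolated — a component by itself.
Starting from 1 we can reach 1, 11, 13. That is one component of size 3.
Starting from 0 we can reach 0, 3, 4, 5, 6, 7, 8, 10, 12. That is one component of size 9.
The largest has 9 vertices.

9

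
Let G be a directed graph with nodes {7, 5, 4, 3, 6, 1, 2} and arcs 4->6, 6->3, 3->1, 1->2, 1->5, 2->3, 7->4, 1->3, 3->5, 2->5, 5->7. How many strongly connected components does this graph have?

{1, 2, 3, 4, 5, 6, 7} are all mutually reachable — one SCC of size 7.
That gives 1 strongly connected component.

1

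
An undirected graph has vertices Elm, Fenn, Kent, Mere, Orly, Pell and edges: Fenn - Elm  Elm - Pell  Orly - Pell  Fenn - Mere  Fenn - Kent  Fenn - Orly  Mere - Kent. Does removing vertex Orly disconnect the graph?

Deleting Orly leaves 1 component (was 1) (its neighbors Fenn, Pell remain connected to each other), so Orly is not a cut vertex.

No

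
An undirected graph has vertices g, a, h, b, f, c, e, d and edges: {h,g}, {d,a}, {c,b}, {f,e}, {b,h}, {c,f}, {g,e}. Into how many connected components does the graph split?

2

Starting from a we can reach a, d. That is one component of size 2.
Starting from b we can reach b, c, e, f, g, h. That is one component of size 6.
Total: 2 components.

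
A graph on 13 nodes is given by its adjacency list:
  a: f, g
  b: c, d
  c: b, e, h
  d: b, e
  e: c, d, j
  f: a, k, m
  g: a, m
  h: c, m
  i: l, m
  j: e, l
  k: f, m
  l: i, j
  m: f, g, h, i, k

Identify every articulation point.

m

Removing m increases the component count from 1 to 2, so m is a cut vertex.
By contrast removing k leaves 1 component; it is not a cut vertex. No other vertex is a cut vertex either.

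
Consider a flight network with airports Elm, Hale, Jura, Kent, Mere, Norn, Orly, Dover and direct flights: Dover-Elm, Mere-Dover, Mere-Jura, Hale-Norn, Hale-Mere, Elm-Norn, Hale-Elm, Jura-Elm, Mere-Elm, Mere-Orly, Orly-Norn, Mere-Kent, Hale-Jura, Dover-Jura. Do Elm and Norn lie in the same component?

Yes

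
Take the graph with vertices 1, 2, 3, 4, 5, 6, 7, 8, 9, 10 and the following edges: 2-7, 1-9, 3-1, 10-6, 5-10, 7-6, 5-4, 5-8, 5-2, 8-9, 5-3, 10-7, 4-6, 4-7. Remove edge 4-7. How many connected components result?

4 and 7 are still connected via 4-6-7, so the component count stays at 1.

1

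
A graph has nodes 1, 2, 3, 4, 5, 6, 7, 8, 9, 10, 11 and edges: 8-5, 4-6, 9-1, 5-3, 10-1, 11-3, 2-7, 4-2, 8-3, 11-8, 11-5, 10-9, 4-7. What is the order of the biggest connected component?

Starting from 1 we can reach 1, 9, 10. That is one component of size 3.
Starting from 2 we can reach 2, 4, 6, 7. That is one component of size 4.
Starting from 3 we can reach 3, 5, 8, 11. That is one component of size 4.
The largest has 4 vertices.

4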